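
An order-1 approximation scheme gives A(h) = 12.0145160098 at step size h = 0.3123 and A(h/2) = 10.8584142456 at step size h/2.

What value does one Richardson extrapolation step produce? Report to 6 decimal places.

9.702312

Method order is 1; weight 2^1 = 2.
2·10.8584142456 − 12.0145160098 = 9.7023124814
(2·10.8584142456 − 12.0145160098)/(2 − 1) = 9.7023124814
Shift from A(h/2): −1.1561017642.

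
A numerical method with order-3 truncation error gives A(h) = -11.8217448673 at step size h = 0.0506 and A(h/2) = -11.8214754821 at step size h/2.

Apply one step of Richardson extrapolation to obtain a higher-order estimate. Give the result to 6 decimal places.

-11.821437

r = 3, so 2^r = 8.
Top: 8(-11.8214754821) − (-11.8217448673) = -82.7500589895
Extrapolated: (-82.7500589895) / 7 = -11.8214369985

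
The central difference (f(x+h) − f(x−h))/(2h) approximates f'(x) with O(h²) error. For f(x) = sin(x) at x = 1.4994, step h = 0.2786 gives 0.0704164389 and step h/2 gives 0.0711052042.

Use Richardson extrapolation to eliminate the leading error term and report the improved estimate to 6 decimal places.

0.071335

Order 2 gives 2^r = 4 and 2^r − 1 = 3.
2^2*A(h/2) = 0.2844208168; minus A(h) gives 0.2140043779.
Divide by 2^2 − 1 = 3.
0.2140043779 ÷ 3 = 0.0713347926
Gap between inputs: 6.888e-04; correction applied: +0.0002295884.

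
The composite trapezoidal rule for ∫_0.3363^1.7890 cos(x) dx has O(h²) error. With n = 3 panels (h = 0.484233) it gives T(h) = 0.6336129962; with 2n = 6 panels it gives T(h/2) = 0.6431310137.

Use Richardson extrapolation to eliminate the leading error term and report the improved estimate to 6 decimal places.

r = 2: numerator weight 4, denominator 3.
Weighted: 2.5725240548 − 0.6336129962 = 1.9389110586
Denominator 4 − 1 = 3.
(4 × 0.6431310137 − 0.6336129962)/(4 − 1) = 0.6463036862

0.646304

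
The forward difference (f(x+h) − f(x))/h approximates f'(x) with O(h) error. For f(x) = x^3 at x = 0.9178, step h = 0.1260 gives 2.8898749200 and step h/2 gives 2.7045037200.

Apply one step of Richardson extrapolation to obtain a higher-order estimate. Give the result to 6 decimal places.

2.519133

Error is O(h^1); halving h shrinks it by 2^1 = 2.
Weighted: 5.4090074400 − 2.8898749200 = 2.5191325200
Divide by 2^1 − 1 = 1.
R = 2.5191325200/1 = 2.5191325200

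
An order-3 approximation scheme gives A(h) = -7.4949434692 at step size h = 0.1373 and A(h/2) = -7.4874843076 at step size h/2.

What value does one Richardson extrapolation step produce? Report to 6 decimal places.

-7.486419

Leading term ∝ h^3; use weight 8 = 2^3.
Numerator 8×A(h/2) − A(h) = 8×(-7.4874843076) − (-7.4949434692) = -52.4049309916
Denominator 8 − 1 = 7.
R = (-52.4049309916)/7 = -7.4864187131
Shift from A(h/2): +0.0010655945.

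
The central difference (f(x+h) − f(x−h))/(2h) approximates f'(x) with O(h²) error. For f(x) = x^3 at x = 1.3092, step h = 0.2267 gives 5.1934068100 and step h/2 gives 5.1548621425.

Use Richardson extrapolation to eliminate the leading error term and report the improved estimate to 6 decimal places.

5.142014

r = 2: numerator weight 4, denominator 3.
2^2·A(h/2) = 20.6194485700; minus A(h) gives 15.4260417600.
R = 15.4260417600/3 = 5.1420139200
Correction |R − A(h/2)| = 1.285e-02; gap |A(h/2) − A(h)| = 3.854e-02.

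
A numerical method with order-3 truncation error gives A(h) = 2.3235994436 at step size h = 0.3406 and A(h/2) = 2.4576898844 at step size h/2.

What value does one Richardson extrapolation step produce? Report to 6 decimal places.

Order 3 gives 2^r = 8 and 2^r − 1 = 7.
Numerator 8 × A(h/2) − A(h) = 8 × 2.4576898844 − 2.3235994436 = 17.3379196316
Denominator 8 − 1 = 7.
(8 × 2.4576898844 − 2.3235994436)/(8 − 1) = 2.4768456617

2.476846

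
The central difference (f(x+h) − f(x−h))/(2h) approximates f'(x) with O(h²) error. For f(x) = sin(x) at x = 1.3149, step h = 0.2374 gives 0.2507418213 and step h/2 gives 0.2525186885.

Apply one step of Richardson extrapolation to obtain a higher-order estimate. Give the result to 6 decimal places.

Error is O(h^2); halving h shrinks it by 2^2 = 4.
Top: 4(0.2525186885) − (0.2507418213) = 0.7593329327
R = 0.7593329327/3 = 0.2531109776

0.253111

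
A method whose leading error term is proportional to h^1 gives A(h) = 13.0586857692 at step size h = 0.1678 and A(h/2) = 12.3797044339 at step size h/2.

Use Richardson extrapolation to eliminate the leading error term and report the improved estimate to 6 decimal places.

11.700723

r = 1, so 2^r = 2.
Weighted: 24.7594088678 − 13.0586857692 = 11.7007230986
Divide by 2^1 − 1 = 1.
11.7007230986 ÷ 1 = 11.7007230986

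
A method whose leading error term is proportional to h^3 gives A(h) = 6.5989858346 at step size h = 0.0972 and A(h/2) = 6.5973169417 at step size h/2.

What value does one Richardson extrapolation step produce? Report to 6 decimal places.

Order 3 gives 2^r = 8 and 2^r − 1 = 7.
Numerator 8*A(h/2) − A(h) = 8*6.5973169417 − 6.5989858346 = 46.1795496990
R = 46.1795496990/7 = 6.5970785284

6.597079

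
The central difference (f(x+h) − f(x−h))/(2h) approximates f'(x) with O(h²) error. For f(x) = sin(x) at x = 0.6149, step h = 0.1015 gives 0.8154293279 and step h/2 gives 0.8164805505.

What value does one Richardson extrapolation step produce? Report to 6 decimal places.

r = 2: numerator weight 4, denominator 3.
4*0.8164805505 = 3.2659222020; subtract 0.8154293279 → 2.4504928741
2.4504928741 ÷ 3 = 0.8168309580

0.816831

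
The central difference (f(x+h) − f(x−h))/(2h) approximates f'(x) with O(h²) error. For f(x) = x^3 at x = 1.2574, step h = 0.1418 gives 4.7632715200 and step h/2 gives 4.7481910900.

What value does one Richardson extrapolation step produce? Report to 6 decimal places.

4.743164

r = 2: numerator weight 4, denominator 3.
Numerator 4×A(h/2) − A(h) = 4×4.7481910900 − 4.7632715200 = 14.2294928400
Divide by 2^2 − 1 = 3.
Result: 4.7431642800
Gap between inputs: 1.508e-02; correction applied: −0.0050268100.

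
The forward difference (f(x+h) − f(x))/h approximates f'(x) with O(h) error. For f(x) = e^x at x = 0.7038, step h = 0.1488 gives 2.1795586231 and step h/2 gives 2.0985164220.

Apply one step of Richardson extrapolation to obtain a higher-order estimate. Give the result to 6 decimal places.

Order 1 gives 2^r = 2 and 2^r − 1 = 1.
2·2.0985164220 = 4.1970328440; 4.1970328440 − 2.1795586231 = 2.0174742209
(2·2.0985164220 − 2.1795586231)/(2 − 1) = 2.0174742209
Shift from A(h/2): −0.0810422011.

2.017474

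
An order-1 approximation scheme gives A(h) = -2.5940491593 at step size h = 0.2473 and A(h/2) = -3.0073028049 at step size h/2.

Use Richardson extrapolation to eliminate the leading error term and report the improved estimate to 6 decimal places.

-3.420556

r = 1, so 2^r = 2.
2^1·A(h/2) = -6.0146056098; minus A(h) gives -3.4205564505.
Denominator 2 − 1 = 1.
(-3.4205564505) ÷ 1 = -3.4205564505
Correction |R − A(h/2)| = 4.133e-01; gap |A(h/2) − A(h)| = 4.133e-01.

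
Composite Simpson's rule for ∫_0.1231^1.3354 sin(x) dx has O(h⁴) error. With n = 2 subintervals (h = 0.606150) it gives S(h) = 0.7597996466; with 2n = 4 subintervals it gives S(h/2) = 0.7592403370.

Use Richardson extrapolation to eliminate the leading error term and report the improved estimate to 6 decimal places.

With r = 4 the leading error scales as h^4, so the weight is 2^4 = 16.
Weighted: 12.1478453920 − 0.7597996466 = 11.3880457454
R = 11.3880457454/15 = 0.7592030497

0.759203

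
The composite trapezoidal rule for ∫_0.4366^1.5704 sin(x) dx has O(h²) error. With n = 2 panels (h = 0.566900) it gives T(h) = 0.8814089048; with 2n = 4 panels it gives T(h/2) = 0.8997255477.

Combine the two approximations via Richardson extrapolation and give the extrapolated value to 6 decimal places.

Order 2 gives 2^r = 4 and 2^r − 1 = 3.
Top: 4(0.8997255477) − (0.8814089048) = 2.7174932860
(4·0.8997255477 − 0.8814089048)/(4 − 1) = 0.9058310953

0.905831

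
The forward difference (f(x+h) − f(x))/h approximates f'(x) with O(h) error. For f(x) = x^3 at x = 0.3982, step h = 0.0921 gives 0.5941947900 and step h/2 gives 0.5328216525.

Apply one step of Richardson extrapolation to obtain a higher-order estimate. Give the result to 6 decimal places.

0.471449

r = 1, so 2^r = 2.
Numerator 2 × A(h/2) − A(h) = 2 × 0.5328216525 − 0.5941947900 = 0.4714485150
Divide by 2^1 − 1 = 1.
(2 × 0.5328216525 − 0.5941947900)/(2 − 1) = 0.4714485150
Gap between inputs: 6.137e-02; correction applied: −0.0613731375.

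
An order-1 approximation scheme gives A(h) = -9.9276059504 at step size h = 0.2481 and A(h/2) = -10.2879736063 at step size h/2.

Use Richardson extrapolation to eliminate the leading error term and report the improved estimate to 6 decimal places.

Order 1 gives 2^r = 2 and 2^r − 1 = 1.
Top: 2(-10.2879736063) − (-9.9276059504) = -10.6483412622
Divide by 2^1 − 1 = 1.
(2·(-10.2879736063) − (-9.9276059504))/(2 − 1) = -10.6483412622

-10.648341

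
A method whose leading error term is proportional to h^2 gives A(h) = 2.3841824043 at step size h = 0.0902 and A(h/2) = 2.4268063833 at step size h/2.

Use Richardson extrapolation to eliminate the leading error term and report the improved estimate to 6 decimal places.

Method order is 2; weight 2^2 = 4.
4*2.4268063833 = 9.7072255332; subtract 2.3841824043 → 7.3230431289
Denominator 4 − 1 = 3.
(4*2.4268063833 − 2.3841824043)/(4 − 1) = 2.4410143763
Gap between inputs: 4.262e-02; correction applied: +0.0142079930.

2.441014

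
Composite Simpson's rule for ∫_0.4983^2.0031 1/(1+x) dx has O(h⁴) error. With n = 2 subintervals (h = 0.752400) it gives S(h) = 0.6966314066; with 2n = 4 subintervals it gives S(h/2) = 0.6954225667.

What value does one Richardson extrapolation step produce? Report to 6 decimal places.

r = 4: numerator weight 16, denominator 15.
Numerator 16*A(h/2) − A(h) = 16*0.6954225667 − 0.6966314066 = 10.4301296606
Denominator 16 − 1 = 15.
R = 10.4301296606/15 = 0.6953419774

0.695342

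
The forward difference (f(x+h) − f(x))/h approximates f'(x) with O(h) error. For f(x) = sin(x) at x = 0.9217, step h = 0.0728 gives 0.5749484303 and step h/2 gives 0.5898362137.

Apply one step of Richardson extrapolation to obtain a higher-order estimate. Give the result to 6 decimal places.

0.604724

r = 1: numerator weight 2, denominator 1.
2×0.5898362137 = 1.1796724274; subtract 0.5749484303 → 0.6047239971
Extrapolated: 0.6047239971 / 1 = 0.6047239971
Correction |R − A(h/2)| = 1.489e-02; gap |A(h/2) − A(h)| = 1.489e-02.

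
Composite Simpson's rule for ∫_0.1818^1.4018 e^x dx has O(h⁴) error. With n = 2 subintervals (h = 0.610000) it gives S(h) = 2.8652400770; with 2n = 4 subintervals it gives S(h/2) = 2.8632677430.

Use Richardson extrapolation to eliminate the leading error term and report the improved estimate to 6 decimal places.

r = 4: numerator weight 16, denominator 15.
16*2.8632677430 = 45.8122838880; 45.8122838880 − 2.8652400770 = 42.9470438110
Extrapolated: 42.9470438110 / 15 = 2.8631362541
Correction |R − A(h/2)| = 1.315e-04; gap |A(h/2) − A(h)| = 1.972e-03.

2.863136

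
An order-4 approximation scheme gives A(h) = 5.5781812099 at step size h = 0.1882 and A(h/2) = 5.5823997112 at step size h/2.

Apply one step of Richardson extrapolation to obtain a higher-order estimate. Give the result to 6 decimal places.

Method order is 4; weight 2^4 = 16.
Top: 16(5.5823997112) − (5.5781812099) = 83.7402141693
83.7402141693 ÷ 15 = 5.5826809446

5.582681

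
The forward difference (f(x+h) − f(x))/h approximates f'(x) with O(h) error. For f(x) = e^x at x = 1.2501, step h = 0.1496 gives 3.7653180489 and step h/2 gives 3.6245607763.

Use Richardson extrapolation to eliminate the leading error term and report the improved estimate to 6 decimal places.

3.483804

r = 1: numerator weight 2, denominator 1.
2^1 × A(h/2) = 7.2491215526; minus A(h) gives 3.4838035037.
(2 × 3.6245607763 − 3.7653180489)/(2 − 1) = 3.4838035037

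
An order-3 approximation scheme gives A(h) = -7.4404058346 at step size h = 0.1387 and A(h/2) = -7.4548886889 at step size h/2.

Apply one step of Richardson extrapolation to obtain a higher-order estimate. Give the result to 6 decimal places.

-7.456958

Error is O(h^3); halving h shrinks it by 2^3 = 8.
Difference of the inputs: -7.4548886889 − (-7.4404058346) = -0.0144828543
Divide by 2^3 − 1 = 7: (-0.0144828543)/7 = -0.0020689792
R = -7.4548886889 − 0.0020689792 = -7.4569576681
Gap between inputs: 1.448e-02; correction applied: −0.0020689792.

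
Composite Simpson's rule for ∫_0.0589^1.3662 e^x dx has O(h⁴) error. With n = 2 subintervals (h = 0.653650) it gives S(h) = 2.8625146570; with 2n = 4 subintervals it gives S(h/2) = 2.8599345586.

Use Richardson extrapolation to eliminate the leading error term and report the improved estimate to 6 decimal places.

2.859763

Order 4 gives 2^r = 16 and 2^r − 1 = 15.
Difference of the inputs: 2.8599345586 − 2.8625146570 = -0.0025800984
Divide by 2^4 − 1 = 15: (-0.0025800984)/15 = -0.0001720066
R = A(h/2) + (A(h/2) − A(h))/15 = 2.8599345586 − 0.0001720066 = 2.8597625520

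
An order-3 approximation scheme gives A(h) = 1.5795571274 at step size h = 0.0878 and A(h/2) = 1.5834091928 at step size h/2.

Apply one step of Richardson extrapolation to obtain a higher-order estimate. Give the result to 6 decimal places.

Error is O(h^3); halving h shrinks it by 2^3 = 8.
Difference of the inputs: 1.5834091928 − 1.5795571274 = 0.0038520654
Divide by 2^3 − 1 = 7: 0.0038520654/7 = 0.0005502951
R = A(h/2) + (A(h/2) − A(h))/7 = 1.5834091928 + 0.0005502951 = 1.5839594879
Correction |R − A(h/2)| = 5.503e-04; gap |A(h/2) − A(h)| = 3.852e-03.

1.583959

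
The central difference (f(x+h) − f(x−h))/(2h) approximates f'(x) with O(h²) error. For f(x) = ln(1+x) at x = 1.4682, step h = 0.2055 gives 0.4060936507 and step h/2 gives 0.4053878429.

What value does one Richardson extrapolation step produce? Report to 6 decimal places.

r = 2: numerator weight 4, denominator 3.
Top: 4(0.4053878429) − (0.4060936507) = 1.2154577209
Extrapolated: 1.2154577209 / 3 = 0.4051525736
Gap between inputs: 7.058e-04; correction applied: −0.0002352693.

0.405153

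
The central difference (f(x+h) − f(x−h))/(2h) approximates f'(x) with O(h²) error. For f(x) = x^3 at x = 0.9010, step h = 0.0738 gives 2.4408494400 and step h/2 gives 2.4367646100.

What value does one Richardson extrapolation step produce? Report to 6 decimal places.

Leading term ∝ h^2; use weight 4 = 2^2.
4*2.4367646100 = 9.7470584400; 9.7470584400 − 2.4408494400 = 7.3062090000
Extrapolated: 7.3062090000 / 3 = 2.4354030000

2.435403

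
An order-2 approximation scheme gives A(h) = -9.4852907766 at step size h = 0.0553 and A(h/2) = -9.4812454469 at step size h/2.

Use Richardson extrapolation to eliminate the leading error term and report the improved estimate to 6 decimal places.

-9.479897

Error is O(h^2); halving h shrinks it by 2^2 = 4.
2^2·A(h/2) = -37.9249817876; minus A(h) gives -28.4396910110.
Extrapolated: (-28.4396910110) / 3 = -9.4798970037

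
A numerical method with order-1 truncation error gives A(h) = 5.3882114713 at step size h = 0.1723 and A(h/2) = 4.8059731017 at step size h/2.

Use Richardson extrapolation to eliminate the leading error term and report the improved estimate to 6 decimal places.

4.223735

r = 1, so 2^r = 2.
2×4.8059731017 = 9.6119462034; subtract 5.3882114713 → 4.2237347321
Divide by 2^1 − 1 = 1.
R = 4.2237347321/1 = 4.2237347321
Gap between inputs: 5.822e-01; correction applied: −0.5822383696.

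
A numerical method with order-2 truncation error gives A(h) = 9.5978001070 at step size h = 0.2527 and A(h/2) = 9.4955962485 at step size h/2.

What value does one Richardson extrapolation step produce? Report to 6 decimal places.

9.461528

Method order is 2; weight 2^2 = 4.
4×9.4955962485 = 37.9823849940; subtract 9.5978001070 → 28.3845848870
Divide by 2^2 − 1 = 3.
(4×9.4955962485 − 9.5978001070)/(4 − 1) = 9.4615282957
Correction |R − A(h/2)| = 3.407e-02; gap |A(h/2) − A(h)| = 1.022e-01.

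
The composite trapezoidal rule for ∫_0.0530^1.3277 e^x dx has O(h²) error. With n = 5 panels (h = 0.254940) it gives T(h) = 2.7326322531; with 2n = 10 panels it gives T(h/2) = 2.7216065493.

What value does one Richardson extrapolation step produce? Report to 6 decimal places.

Order 2 gives 2^r = 4 and 2^r − 1 = 3.
2^2*A(h/2) = 10.8864261972; minus A(h) gives 8.1537939441.
Divide by 2^2 − 1 = 3.
(4*2.7216065493 − 2.7326322531)/(4 − 1) = 2.7179313147
Correction |R − A(h/2)| = 3.675e-03; gap |A(h/2) − A(h)| = 1.103e-02.

2.717931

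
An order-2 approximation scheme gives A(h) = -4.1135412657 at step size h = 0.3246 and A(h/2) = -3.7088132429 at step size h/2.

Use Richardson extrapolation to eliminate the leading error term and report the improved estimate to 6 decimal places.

-3.573904

With r = 2 the leading error scales as h^2, so the weight is 2^2 = 4.
Numerator 4 × A(h/2) − A(h) = 4 × (-3.7088132429) − (-4.1135412657) = -10.7217117059
Denominator 4 − 1 = 3.
(4 × (-3.7088132429) − (-4.1135412657))/(4 − 1) = -3.5739039020
Correction |R − A(h/2)| = 1.349e-01; gap |A(h/2) − A(h)| = 4.047e-01.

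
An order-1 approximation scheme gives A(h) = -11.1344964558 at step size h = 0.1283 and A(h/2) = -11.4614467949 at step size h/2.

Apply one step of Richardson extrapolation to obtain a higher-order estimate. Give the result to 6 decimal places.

r = 1, so 2^r = 2.
Top: 2(-11.4614467949) − (-11.1344964558) = -11.7883971340
(-11.7883971340) ÷ 1 = -11.7883971340

-11.788397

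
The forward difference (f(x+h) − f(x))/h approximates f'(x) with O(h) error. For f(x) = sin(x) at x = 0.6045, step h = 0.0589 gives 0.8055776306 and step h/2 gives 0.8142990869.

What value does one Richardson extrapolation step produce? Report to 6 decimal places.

With r = 1 the leading error scales as h^1, so the weight is 2^1 = 2.
Difference of the inputs: 0.8142990869 − 0.8055776306 = 0.0087214563
Divide by 2^1 − 1 = 1: 0.0087214563/1 = 0.0087214563
R = 0.8142990869 + 0.0087214563 = 0.8230205432

0.823021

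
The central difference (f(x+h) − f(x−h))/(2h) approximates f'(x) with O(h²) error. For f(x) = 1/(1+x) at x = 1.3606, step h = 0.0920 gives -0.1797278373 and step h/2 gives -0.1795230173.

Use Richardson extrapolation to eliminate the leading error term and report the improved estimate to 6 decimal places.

r = 2: numerator weight 4, denominator 3.
Top: 4(-0.1795230173) − (-0.1797278373) = -0.5383642319
R = (-0.5383642319)/3 = -0.1794547440
Gap between inputs: 2.048e-04; correction applied: +0.0000682733.

-0.179455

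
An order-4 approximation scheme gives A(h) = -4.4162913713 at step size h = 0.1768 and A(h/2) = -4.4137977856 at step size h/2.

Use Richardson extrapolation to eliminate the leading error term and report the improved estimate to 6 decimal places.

-4.413632

Error is O(h^4); halving h shrinks it by 2^4 = 16.
16*(-4.4137977856) = -70.6207645696; subtract (-4.4162913713) → -66.2044731983
R = (-66.2044731983)/15 = -4.4136315466
Shift from A(h/2): +0.0001662390.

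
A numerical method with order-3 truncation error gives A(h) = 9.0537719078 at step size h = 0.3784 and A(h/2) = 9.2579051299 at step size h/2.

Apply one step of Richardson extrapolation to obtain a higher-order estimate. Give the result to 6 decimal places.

9.287067

With r = 3 the leading error scales as h^3, so the weight is 2^3 = 8.
Top: 8(9.2579051299) − (9.0537719078) = 65.0094691314
(8 × 9.2579051299 − 9.0537719078)/(8 − 1) = 9.2870670188
Correction |R − A(h/2)| = 2.916e-02; gap |A(h/2) − A(h)| = 2.041e-01.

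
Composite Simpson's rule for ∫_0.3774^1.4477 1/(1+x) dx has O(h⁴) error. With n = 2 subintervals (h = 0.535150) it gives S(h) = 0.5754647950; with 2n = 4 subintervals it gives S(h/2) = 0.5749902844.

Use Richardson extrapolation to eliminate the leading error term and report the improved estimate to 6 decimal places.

0.574959

Method order is 4; weight 2^4 = 16.
16*0.5749902844 − 0.5754647950 = 8.6243797554
R = 8.6243797554/15 = 0.5749586504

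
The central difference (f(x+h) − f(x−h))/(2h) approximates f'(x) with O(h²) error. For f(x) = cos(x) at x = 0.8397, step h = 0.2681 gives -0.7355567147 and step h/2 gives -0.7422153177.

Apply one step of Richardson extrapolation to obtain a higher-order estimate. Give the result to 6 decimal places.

Error is O(h^2); halving h shrinks it by 2^2 = 4.
2^2×A(h/2) = -2.9688612708; minus A(h) gives -2.2333045561.
R = (-2.2333045561)/3 = -0.7444348520

-0.744435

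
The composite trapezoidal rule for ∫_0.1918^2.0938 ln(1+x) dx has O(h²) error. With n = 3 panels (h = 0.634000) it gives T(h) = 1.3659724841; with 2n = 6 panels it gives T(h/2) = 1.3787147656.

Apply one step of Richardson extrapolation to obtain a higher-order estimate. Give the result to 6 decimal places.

Method order is 2; weight 2^2 = 4.
4*1.3787147656 − 1.3659724841 = 4.1488865783
Extrapolated: 4.1488865783 / 3 = 1.3829621928
Correction |R − A(h/2)| = 4.247e-03; gap |A(h/2) − A(h)| = 1.274e-02.

1.382962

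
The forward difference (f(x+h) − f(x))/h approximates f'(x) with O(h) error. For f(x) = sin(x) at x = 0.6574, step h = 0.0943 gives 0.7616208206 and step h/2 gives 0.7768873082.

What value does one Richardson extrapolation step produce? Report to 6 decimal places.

0.792154

Leading term ∝ h^1; use weight 2 = 2^1.
Weighted: 1.5537746164 − 0.7616208206 = 0.7921537958
R = 0.7921537958/1 = 0.7921537958
Shift from A(h/2): +0.0152664876.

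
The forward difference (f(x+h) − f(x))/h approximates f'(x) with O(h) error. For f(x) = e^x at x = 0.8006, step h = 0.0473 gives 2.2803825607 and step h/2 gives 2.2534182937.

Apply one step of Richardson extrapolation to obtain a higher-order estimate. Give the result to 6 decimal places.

Error is O(h^1); halving h shrinks it by 2^1 = 2.
Difference of the inputs: 2.2534182937 − 2.2803825607 = -0.0269642670
Correction (A(h/2) − A(h))/(2 − 1) = (-0.0269642670)/1 = -0.0269642670
R = A(h/2) + (A(h/2) − A(h))/1 = 2.2534182937 − 0.0269642670 = 2.2264540267

2.226454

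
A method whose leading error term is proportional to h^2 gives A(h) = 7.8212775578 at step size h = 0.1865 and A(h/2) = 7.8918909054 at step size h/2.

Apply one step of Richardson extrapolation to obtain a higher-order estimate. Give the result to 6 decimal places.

7.915429

Order 2 gives 2^r = 4 and 2^r − 1 = 3.
4 × 7.8918909054 = 31.5675636216; 31.5675636216 − 7.8212775578 = 23.7462860638
23.7462860638 ÷ 3 = 7.9154286879
Gap between inputs: 7.061e-02; correction applied: +0.0235377825.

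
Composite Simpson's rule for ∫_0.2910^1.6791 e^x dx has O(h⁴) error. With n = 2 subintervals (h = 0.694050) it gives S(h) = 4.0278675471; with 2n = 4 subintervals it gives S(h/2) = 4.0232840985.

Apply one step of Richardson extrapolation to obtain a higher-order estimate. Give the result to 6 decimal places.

4.022979

Order 4 gives 2^r = 16 and 2^r − 1 = 15.
2^4 × A(h/2) = 64.3725455760; minus A(h) gives 60.3446780289.
Divide by 2^4 − 1 = 15.
So the Richardson estimate is 4.0229785353.
Shift from A(h/2): −0.0003055632.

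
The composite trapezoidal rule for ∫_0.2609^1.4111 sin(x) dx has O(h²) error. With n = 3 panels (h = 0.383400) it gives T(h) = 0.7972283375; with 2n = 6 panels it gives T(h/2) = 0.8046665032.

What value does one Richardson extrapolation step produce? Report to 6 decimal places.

Error is O(h^2); halving h shrinks it by 2^2 = 4.
4×0.8046665032 = 3.2186660128; subtract 0.7972283375 → 2.4214376753
R = 2.4214376753/3 = 0.8071458918
Correction |R − A(h/2)| = 2.479e-03; gap |A(h/2) − A(h)| = 7.438e-03.

0.807146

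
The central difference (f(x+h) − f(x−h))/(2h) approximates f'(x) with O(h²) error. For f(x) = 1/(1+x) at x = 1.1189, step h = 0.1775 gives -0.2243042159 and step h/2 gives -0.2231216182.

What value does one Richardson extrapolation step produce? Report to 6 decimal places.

Method order is 2; weight 2^2 = 4.
4 × (-0.2231216182) = -0.8924864728; (-0.8924864728) − (-0.2243042159) = -0.6681822569
Extrapolated: (-0.6681822569) / 3 = -0.2227274190

-0.222727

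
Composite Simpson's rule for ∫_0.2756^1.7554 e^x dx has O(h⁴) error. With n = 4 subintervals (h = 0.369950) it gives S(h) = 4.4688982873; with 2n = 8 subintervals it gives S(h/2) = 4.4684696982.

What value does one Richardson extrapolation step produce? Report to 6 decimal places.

Order 4 gives 2^r = 16 and 2^r − 1 = 15.
16*4.4684696982 = 71.4955151712; subtract 4.4688982873 → 67.0266168839
Denominator 16 − 1 = 15.
R = 67.0266168839/15 = 4.4684411256
Correction |R − A(h/2)| = 2.857e-05; gap |A(h/2) − A(h)| = 4.286e-04.

4.468441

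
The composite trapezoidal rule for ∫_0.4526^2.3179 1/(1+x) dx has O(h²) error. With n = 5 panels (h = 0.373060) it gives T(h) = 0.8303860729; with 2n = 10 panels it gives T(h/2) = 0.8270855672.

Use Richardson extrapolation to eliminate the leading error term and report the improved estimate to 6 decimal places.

0.825985

With r = 2 the leading error scales as h^2, so the weight is 2^2 = 4.
A(h/2) − A(h) = 0.8270855672 − 0.8303860729 = -0.0033005057
Divide by 2^2 − 1 = 3: (-0.0033005057)/3 = -0.0011001686
R = A(h/2) + (A(h/2) − A(h))/3 = 0.8270855672 − 0.0011001686 = 0.8259853986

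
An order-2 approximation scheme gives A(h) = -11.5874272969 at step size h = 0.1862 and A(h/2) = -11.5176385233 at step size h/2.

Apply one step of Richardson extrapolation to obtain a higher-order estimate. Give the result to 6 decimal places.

Error is O(h^2); halving h shrinks it by 2^2 = 4.
4·(-11.5176385233) − (-11.5874272969) = -34.4831267963
Divide by 2^2 − 1 = 3.
So the Richardson estimate is -11.4943755988.

-11.494376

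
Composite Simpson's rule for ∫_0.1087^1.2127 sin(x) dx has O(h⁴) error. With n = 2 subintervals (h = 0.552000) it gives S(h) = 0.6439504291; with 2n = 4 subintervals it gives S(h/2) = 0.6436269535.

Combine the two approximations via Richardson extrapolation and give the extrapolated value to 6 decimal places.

Method order is 4; weight 2^4 = 16.
16·0.6436269535 − 0.6439504291 = 9.6540808269
Divide by 2^4 − 1 = 15.
Result: 0.6436053885

0.643605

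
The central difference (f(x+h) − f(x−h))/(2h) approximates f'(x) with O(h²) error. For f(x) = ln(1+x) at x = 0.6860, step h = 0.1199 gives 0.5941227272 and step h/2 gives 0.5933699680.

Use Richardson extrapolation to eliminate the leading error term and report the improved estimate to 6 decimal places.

Method order is 2; weight 2^2 = 4.
Difference of the inputs: 0.5933699680 − 0.5941227272 = -0.0007527592
Correction (A(h/2) − A(h))/(4 − 1) = (-0.0007527592)/3 = -0.0002509197
R = 0.5933699680 − 0.0002509197 = 0.5931190483
Gap between inputs: 7.528e-04; correction applied: −0.0002509197.

0.593119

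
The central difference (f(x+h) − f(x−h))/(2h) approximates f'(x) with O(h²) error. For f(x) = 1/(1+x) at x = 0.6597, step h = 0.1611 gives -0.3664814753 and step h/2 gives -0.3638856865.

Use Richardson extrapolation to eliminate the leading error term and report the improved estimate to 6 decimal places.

Error is O(h^2); halving h shrinks it by 2^2 = 4.
Top: 4(-0.3638856865) − (-0.3664814753) = -1.0890612707
Divide by 2^2 − 1 = 3.
(4*(-0.3638856865) − (-0.3664814753))/(4 − 1) = -0.3630204236

-0.363020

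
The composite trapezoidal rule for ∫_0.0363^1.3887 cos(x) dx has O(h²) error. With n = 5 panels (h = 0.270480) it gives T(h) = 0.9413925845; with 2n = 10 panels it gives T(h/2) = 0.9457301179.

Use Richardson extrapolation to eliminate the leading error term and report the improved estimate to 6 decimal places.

0.947176

r = 2: numerator weight 4, denominator 3.
Numerator 4 × A(h/2) − A(h) = 4 × 0.9457301179 − 0.9413925845 = 2.8415278871
Extrapolated: 2.8415278871 / 3 = 0.9471759624
Gap between inputs: 4.338e-03; correction applied: +0.0014458445.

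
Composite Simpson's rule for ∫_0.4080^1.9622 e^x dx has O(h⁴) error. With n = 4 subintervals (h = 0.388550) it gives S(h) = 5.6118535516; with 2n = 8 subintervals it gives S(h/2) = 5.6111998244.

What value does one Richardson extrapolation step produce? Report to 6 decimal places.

The method has order 4: 2^4 = 16.
16*5.6111998244 = 89.7791971904; subtract 5.6118535516 → 84.1673436388
Denominator 16 − 1 = 15.
So the Richardson estimate is 5.6111562426.
Correction |R − A(h/2)| = 4.358e-05; gap |A(h/2) − A(h)| = 6.537e-04.

5.611156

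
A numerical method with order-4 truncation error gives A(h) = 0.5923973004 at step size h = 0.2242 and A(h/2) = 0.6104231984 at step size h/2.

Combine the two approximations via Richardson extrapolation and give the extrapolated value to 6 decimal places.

0.611625

Error is O(h^4); halving h shrinks it by 2^4 = 16.
Top: 16(0.6104231984) − (0.5923973004) = 9.1743738740
Denominator 16 − 1 = 15.
9.1743738740 ÷ 15 = 0.6116249249
Correction |R − A(h/2)| = 1.202e-03; gap |A(h/2) − A(h)| = 1.803e-02.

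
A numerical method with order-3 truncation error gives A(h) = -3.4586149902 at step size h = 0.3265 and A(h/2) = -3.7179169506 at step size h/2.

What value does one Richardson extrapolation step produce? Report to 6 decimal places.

-3.754960

r = 3: numerator weight 8, denominator 7.
Numerator 8×A(h/2) − A(h) = 8×(-3.7179169506) − (-3.4586149902) = -26.2847206146
Divide by 2^3 − 1 = 7.
(8×(-3.7179169506) − (-3.4586149902))/(8 − 1) = -3.7549600878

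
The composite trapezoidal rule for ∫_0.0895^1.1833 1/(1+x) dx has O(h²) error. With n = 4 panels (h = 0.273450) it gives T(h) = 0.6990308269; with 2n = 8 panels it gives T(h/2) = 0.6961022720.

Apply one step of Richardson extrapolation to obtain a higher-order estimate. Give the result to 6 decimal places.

0.695126

With r = 2 the leading error scales as h^2, so the weight is 2^2 = 4.
Weighted: 2.7844090880 − 0.6990308269 = 2.0853782611
(4×0.6961022720 − 0.6990308269)/(4 − 1) = 0.6951260870
Gap between inputs: 2.929e-03; correction applied: −0.0009761850.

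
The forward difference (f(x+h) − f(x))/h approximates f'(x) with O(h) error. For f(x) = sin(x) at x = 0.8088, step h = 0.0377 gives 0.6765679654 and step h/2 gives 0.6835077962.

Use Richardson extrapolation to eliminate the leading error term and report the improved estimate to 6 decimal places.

0.690448

r = 1: numerator weight 2, denominator 1.
Numerator 2×A(h/2) − A(h) = 2×0.6835077962 − 0.6765679654 = 0.6904476270
R = 0.6904476270/1 = 0.6904476270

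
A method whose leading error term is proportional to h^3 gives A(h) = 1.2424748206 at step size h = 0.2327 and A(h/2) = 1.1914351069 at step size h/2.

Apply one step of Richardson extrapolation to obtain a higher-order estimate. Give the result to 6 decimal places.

r = 3, so 2^r = 8.
Top: 8(1.1914351069) − (1.2424748206) = 8.2890060346
Denominator 8 − 1 = 7.
Extrapolated: 8.2890060346 / 7 = 1.1841437192

1.184144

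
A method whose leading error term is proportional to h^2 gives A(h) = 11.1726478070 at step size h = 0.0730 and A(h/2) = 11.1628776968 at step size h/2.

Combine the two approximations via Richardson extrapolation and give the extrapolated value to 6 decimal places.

Error is O(h^2); halving h shrinks it by 2^2 = 4.
Numerator 4·A(h/2) − A(h) = 4·11.1628776968 − 11.1726478070 = 33.4788629802
(4·11.1628776968 − 11.1726478070)/(4 − 1) = 11.1596209934
Shift from A(h/2): −0.0032567034.

11.159621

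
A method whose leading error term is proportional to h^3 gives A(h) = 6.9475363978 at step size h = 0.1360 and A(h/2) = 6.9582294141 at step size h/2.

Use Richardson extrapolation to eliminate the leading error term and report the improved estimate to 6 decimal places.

Error is O(h^3); halving h shrinks it by 2^3 = 8.
8*6.9582294141 = 55.6658353128; 55.6658353128 − 6.9475363978 = 48.7182989150
48.7182989150 ÷ 7 = 6.9597569879
Correction |R − A(h/2)| = 1.528e-03; gap |A(h/2) − A(h)| = 1.069e-02.

6.959757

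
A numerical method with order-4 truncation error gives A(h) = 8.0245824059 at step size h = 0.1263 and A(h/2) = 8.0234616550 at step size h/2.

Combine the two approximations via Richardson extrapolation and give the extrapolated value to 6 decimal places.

8.023387

Leading term ∝ h^4; use weight 16 = 2^4.
16×8.0234616550 = 128.3753864800; subtract 8.0245824059 → 120.3508040741
Denominator 16 − 1 = 15.
120.3508040741 ÷ 15 = 8.0233869383
Gap between inputs: 1.121e-03; correction applied: −0.0000747167.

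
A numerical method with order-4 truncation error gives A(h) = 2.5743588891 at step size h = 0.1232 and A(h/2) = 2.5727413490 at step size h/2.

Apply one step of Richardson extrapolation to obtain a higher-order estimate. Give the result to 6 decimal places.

2.572634

r = 4, so 2^r = 16.
2^4×A(h/2) = 41.1638615840; minus A(h) gives 38.5895026949.
Divide by 2^4 − 1 = 15.
38.5895026949 ÷ 15 = 2.5726335130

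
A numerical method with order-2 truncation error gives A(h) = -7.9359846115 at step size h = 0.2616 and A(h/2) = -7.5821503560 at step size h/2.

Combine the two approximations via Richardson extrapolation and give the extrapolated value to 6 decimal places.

r = 2: numerator weight 4, denominator 3.
A(h/2) − A(h) = -7.5821503560 − (-7.9359846115) = 0.3538342555
Divide by 2^2 − 1 = 3: 0.3538342555/3 = 0.1179447518
R = -7.5821503560 + 0.1179447518 = -7.4642056042
Gap between inputs: 3.538e-01; correction applied: +0.1179447518.

-7.464206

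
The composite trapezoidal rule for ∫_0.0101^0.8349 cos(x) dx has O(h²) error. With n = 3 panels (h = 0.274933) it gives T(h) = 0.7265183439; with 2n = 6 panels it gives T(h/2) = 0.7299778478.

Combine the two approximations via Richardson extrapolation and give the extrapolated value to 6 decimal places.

With r = 2 the leading error scales as h^2, so the weight is 2^2 = 4.
2^2·A(h/2) = 2.9199113912; minus A(h) gives 2.1933930473.
(4·0.7299778478 − 0.7265183439)/(4 − 1) = 0.7311310158
Correction |R − A(h/2)| = 1.153e-03; gap |A(h/2) − A(h)| = 3.460e-03.

0.731131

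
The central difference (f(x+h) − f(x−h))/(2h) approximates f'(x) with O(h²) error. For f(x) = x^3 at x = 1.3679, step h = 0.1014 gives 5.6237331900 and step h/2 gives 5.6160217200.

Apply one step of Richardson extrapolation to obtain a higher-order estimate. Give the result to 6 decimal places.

Order 2 gives 2^r = 4 and 2^r − 1 = 3.
Numerator 4*A(h/2) − A(h) = 4*5.6160217200 − 5.6237331900 = 16.8403536900
(4*5.6160217200 − 5.6237331900)/(4 − 1) = 5.6134512300

5.613451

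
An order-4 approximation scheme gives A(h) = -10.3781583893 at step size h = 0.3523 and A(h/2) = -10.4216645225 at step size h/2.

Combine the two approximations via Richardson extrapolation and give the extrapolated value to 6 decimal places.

-10.424565

Error is O(h^4); halving h shrinks it by 2^4 = 16.
Numerator 16*A(h/2) − A(h) = 16*(-10.4216645225) − (-10.3781583893) = -156.3684739707
(16*(-10.4216645225) − (-10.3781583893))/(16 − 1) = -10.4245649314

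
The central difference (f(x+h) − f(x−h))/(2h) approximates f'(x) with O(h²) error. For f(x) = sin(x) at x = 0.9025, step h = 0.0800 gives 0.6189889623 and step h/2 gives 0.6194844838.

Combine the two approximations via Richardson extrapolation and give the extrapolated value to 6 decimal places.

0.619650

Order 2 gives 2^r = 4 and 2^r − 1 = 3.
Top: 4(0.6194844838) − (0.6189889623) = 1.8589489729
Divide by 2^2 − 1 = 3.
(4·0.6194844838 − 0.6189889623)/(4 − 1) = 0.6196496576
Correction |R − A(h/2)| = 1.652e-04; gap |A(h/2) − A(h)| = 4.955e-04.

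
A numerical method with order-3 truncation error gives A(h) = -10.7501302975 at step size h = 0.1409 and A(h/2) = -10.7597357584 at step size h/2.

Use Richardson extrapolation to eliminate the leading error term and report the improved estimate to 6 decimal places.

With r = 3 the leading error scales as h^3, so the weight is 2^3 = 8.
8×(-10.7597357584) = -86.0778860672; (-86.0778860672) − (-10.7501302975) = -75.3277557697
Extrapolated: (-75.3277557697) / 7 = -10.7611079671
Gap between inputs: 9.605e-03; correction applied: −0.0013722087.

-10.761108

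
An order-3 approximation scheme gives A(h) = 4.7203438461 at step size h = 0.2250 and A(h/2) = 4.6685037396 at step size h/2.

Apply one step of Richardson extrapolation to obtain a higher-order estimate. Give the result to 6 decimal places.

4.661098

Error is O(h^3); halving h shrinks it by 2^3 = 8.
8*4.6685037396 = 37.3480299168; subtract 4.7203438461 → 32.6276860707
(8*4.6685037396 − 4.7203438461)/(8 − 1) = 4.6610980101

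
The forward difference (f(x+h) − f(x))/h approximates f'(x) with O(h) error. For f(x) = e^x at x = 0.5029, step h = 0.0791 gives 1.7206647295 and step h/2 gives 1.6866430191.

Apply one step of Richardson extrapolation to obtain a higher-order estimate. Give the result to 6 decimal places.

1.652621

r = 1, so 2^r = 2.
2·1.6866430191 = 3.3732860382; subtract 1.7206647295 → 1.6526213087
Extrapolated: 1.6526213087 / 1 = 1.6526213087
Correction |R − A(h/2)| = 3.402e-02; gap |A(h/2) − A(h)| = 3.402e-02.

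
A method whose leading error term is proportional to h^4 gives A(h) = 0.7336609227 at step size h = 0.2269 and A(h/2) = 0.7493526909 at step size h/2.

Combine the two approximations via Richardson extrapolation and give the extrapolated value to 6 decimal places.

0.750399

Leading term ∝ h^4; use weight 16 = 2^4.
Numerator 16×A(h/2) − A(h) = 16×0.7493526909 − 0.7336609227 = 11.2559821317
Divide by 2^4 − 1 = 15.
Result: 0.7503988088
Correction |R − A(h/2)| = 1.046e-03; gap |A(h/2) − A(h)| = 1.569e-02.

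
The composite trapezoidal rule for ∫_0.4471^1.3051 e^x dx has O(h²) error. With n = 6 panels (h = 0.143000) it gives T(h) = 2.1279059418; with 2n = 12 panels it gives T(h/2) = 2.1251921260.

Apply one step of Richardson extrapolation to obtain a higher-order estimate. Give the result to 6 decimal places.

2.124288

Order 2 gives 2^r = 4 and 2^r − 1 = 3.
4 × 2.1251921260 = 8.5007685040; subtract 2.1279059418 → 6.3728625622
Extrapolated: 6.3728625622 / 3 = 2.1242875207
Gap between inputs: 2.714e-03; correction applied: −0.0009046053.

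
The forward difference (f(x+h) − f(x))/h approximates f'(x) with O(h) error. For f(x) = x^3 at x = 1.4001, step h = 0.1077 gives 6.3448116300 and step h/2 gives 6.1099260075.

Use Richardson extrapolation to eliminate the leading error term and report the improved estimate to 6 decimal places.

5.875040

r = 1, so 2^r = 2.
2^1*A(h/2) = 12.2198520150; minus A(h) gives 5.8750403850.
Divide by 2^1 − 1 = 1.
Result: 5.8750403850
Correction |R − A(h/2)| = 2.349e-01; gap |A(h/2) − A(h)| = 2.349e-01.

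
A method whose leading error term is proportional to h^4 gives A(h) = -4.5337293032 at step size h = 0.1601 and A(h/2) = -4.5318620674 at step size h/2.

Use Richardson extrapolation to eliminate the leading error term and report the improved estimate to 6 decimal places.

-4.531738

r = 4: numerator weight 16, denominator 15.
Difference of the inputs: -4.5318620674 − (-4.5337293032) = 0.0018672358
Correction (A(h/2) − A(h))/(16 − 1) = 0.0018672358/15 = 0.0001244824
R = -4.5318620674 + 0.0001244824 = -4.5317375850
Shift from A(h/2): +0.0001244824.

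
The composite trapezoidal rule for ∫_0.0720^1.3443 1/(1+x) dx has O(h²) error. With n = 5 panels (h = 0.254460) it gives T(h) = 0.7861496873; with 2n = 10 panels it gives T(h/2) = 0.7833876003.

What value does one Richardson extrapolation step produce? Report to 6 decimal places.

With r = 2 the leading error scales as h^2, so the weight is 2^2 = 4.
A(h/2) − A(h) = 0.7833876003 − 0.7861496873 = -0.0027620870
Correction (A(h/2) − A(h))/(4 − 1) = (-0.0027620870)/3 = -0.0009206957
R = 0.7833876003 − 0.0009206957 = 0.7824669046

0.782467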